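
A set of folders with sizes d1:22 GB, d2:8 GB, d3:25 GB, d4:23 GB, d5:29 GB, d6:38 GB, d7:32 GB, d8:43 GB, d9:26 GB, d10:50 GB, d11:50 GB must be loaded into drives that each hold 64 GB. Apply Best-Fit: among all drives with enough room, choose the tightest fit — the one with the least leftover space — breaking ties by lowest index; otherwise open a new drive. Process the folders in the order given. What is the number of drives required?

7 drives

drive 1: place d1 (22 GB), 42 GB left
drive 1: place d2 (8 GB), 34 GB left
drive 1: place d3 (25 GB), 9 GB left
drive 2: place d4 (23 GB), 41 GB left
drive 2: place d5 (29 GB), 12 GB left
drive 3: place d6 (38 GB), 26 GB left
drive 4: place d7 (32 GB), 32 GB left
drive 5: place d8 (43 GB), 21 GB left
drive 3: place d9 (26 GB), 0 GB left
drive 6: place d10 (50 GB), 14 GB left
drive 7: place d11 (50 GB), 14 GB left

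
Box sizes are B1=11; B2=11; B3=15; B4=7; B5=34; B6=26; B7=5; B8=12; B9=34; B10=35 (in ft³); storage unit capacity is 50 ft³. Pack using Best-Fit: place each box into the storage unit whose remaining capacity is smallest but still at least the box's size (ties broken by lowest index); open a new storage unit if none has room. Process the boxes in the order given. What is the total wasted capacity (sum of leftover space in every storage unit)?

B1 (11 ft³) → storage unit 1 (remaining 39 ft³)
B2 (11 ft³) → storage unit 1 (remaining 28 ft³)
B3 (15 ft³) → storage unit 1 (remaining 13 ft³)
B4 (7 ft³) → storage unit 1 (remaining 6 ft³)
B5 (34 ft³) → storage unit 2 (remaining 16 ft³)
B6 (26 ft³) → storage unit 3 (remaining 24 ft³)
B7 (5 ft³) → storage unit 1 (remaining 1 ft³)
B8 (12 ft³) → storage unit 2 (remaining 4 ft³)
B9 (34 ft³) → storage unit 4 (remaining 16 ft³)
B10 (35 ft³) → storage unit 5 (remaining 15 ft³)
5 storage units × 50 ft³ = 250 ft³; used 190 ft³; unused 60 ft³.

60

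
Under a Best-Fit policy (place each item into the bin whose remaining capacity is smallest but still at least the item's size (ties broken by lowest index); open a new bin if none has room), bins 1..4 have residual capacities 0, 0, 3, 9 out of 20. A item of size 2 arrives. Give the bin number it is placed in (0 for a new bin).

Bins with room: bin 3 (3), bin 4 (9).
Tightest fit is bin 3 with 3 free.

3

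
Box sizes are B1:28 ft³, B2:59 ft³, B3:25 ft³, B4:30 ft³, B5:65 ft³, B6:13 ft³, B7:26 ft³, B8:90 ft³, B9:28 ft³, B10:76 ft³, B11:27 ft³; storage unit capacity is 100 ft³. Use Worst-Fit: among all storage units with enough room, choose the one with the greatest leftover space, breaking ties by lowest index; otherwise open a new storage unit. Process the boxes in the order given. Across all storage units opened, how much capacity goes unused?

storage unit 1: place B1 (28 ft³), 72 ft³ left
storage unit 1: place B2 (59 ft³), 13 ft³ left
storage unit 2: place B3 (25 ft³), 75 ft³ left
storage unit 2: place B4 (30 ft³), 45 ft³ left
storage unit 3: place B5 (65 ft³), 35 ft³ left
storage unit 2: place B6 (13 ft³), 32 ft³ left
storage unit 3: place B7 (26 ft³), 9 ft³ left
storage unit 4: place B8 (90 ft³), 10 ft³ left
storage unit 2: place B9 (28 ft³), 4 ft³ left
storage unit 5: place B10 (76 ft³), 24 ft³ left
storage unit 6: place B11 (27 ft³), 73 ft³ left
6 storage units × 100 ft³ = 600 ft³; used 467 ft³; unused 133 ft³.

133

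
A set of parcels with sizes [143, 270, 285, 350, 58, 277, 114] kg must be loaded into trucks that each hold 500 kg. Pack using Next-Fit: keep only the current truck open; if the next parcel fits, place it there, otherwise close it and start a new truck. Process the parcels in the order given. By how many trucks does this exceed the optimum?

Next-Fit: [143,270] [285] [350,58] [277,114] → 4 trucks.
4 parcels exceed 250 kg (half the capacity), and no two of those can share a truck, so at least 4 trucks are needed.
So 4 is already optimal.

0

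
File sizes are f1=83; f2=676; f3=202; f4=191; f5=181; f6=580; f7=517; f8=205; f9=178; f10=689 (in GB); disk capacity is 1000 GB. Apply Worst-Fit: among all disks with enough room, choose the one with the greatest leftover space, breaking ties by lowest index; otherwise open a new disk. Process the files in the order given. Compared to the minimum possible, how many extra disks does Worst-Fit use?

0

Worst-Fit: [83,676,202] [191,181,580] [517,205,178] [689] → 4 disks.
Total size 3502 GB; any packing needs at least ⌈3502/1000⌉ = 4 disks.
So 4 is already optimal.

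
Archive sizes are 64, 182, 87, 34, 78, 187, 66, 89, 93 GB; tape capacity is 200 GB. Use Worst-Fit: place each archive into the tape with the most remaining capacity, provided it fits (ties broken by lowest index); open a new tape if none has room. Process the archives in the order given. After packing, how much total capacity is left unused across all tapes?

tape 1: place 64 GB, 136 GB left
tape 2: place 182 GB, 18 GB left
tape 1: place 87 GB, 49 GB left
tape 1: place 34 GB, 15 GB left
tape 3: place 78 GB, 122 GB left
tape 4: place 187 GB, 13 GB left
tape 3: place 66 GB, 56 GB left
tape 5: place 89 GB, 111 GB left
tape 5: place 93 GB, 18 GB left
5 tapes × 200 GB = 1000 GB; used 880 GB; unused 120 GB.

120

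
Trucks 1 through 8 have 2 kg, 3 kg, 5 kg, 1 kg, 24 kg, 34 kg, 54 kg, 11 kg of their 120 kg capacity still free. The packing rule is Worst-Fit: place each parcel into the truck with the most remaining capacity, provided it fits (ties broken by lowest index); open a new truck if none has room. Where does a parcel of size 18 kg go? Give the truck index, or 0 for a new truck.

Trucks with room: truck 5 (24 kg), truck 6 (34 kg), truck 7 (54 kg).
Most room is truck 7 with 54 kg free.

7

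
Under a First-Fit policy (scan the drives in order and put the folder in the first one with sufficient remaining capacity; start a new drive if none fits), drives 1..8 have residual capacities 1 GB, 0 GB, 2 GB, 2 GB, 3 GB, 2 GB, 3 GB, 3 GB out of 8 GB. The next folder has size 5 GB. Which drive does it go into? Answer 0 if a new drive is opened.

No drive has ≥ 5 GB free, so a new drive is opened.

0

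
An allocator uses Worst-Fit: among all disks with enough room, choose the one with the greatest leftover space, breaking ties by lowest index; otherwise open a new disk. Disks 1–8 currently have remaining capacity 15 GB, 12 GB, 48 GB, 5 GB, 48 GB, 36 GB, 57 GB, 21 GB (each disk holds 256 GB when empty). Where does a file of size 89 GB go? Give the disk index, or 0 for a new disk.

0

No disk has ≥ 89 GB free, so a new disk is opened.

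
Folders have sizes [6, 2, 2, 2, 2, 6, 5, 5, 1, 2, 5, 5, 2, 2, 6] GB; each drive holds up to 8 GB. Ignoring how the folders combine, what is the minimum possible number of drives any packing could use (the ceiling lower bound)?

7

Total size = 6 + 2 + 2 + 2 + 2 + 6 + 5 + 5 + 1 + 2 + 5 + 5 + 2 + 2 + 6 = 53 GB.
⌈53 / 8⌉ = 7.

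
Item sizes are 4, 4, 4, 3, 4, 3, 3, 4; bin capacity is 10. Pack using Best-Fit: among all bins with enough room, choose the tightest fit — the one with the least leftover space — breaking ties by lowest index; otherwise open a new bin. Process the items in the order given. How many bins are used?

4 bins

Put 4 in bin 1; 6 remain.
Put 4 in bin 1; 2 remain.
Put 4 in bin 2; 6 remain.
Put 3 in bin 2; 3 remain.
Put 4 in bin 3; 6 remain.
Put 3 in bin 2; 0 remain.
Put 3 in bin 3; 3 remain.
Put 4 in bin 4; 6 remain.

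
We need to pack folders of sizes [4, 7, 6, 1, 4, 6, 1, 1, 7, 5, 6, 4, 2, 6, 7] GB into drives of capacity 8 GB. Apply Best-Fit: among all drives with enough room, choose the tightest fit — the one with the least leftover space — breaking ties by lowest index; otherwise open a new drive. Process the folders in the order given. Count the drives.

10 drives

4 GB → drive 1 (remaining 4 GB)
7 GB → drive 2 (remaining 1 GB)
6 GB → drive 3 (remaining 2 GB)
1 GB → drive 2 (remaining 0 GB)
4 GB → drive 1 (remaining 0 GB)
6 GB → drive 4 (remaining 2 GB)
1 GB → drive 3 (remaining 1 GB)
1 GB → drive 3 (remaining 0 GB)
7 GB → drive 5 (remaining 1 GB)
5 GB → drive 6 (remaining 3 GB)
6 GB → drive 7 (remaining 2 GB)
4 GB → drive 8 (remaining 4 GB)
2 GB → drive 4 (remaining 0 GB)
6 GB → drive 9 (remaining 2 GB)
7 GB → drive 10 (remaining 1 GB)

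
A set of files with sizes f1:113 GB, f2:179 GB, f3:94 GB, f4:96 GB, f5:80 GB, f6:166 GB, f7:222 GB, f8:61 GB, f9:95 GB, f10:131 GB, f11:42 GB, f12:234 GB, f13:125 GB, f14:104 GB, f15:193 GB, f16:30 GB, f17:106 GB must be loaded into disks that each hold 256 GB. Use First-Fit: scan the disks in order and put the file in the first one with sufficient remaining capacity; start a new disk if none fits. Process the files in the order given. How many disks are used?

Put f1 (113 GB) in disk 1; 143 GB remain.
Put f2 (179 GB) in disk 2; 77 GB remain.
Put f3 (94 GB) in disk 1; 49 GB remain.
Put f4 (96 GB) in disk 3; 160 GB remain.
Put f5 (80 GB) in disk 3; 80 GB remain.
Put f6 (166 GB) in disk 4; 90 GB remain.
Put f7 (222 GB) in disk 5; 34 GB remain.
Put f8 (61 GB) in disk 2; 16 GB remain.
Put f9 (95 GB) in disk 6; 161 GB remain.
Put f10 (131 GB) in disk 6; 30 GB remain.
Put f11 (42 GB) in disk 1; 7 GB remain.
Put f12 (234 GB) in disk 7; 22 GB remain.
Put f13 (125 GB) in disk 8; 131 GB remain.
Put f14 (104 GB) in disk 8; 27 GB remain.
Put f15 (193 GB) in disk 9; 63 GB remain.
Put f16 (30 GB) in disk 3; 50 GB remain.
Put f17 (106 GB) in disk 10; 150 GB remain.
Final disks: [113,94,42] [179,61] [96,80,30] [166] [222] [95,131] [234] [125,104] [193] [106].

10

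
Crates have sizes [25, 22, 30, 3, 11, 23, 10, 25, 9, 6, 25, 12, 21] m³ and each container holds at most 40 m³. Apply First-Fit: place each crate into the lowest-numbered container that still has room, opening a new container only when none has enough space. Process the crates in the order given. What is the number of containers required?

7

Put 25 m³ in container 1; 15 m³ remain.
Put 22 m³ in container 2; 18 m³ remain.
Put 30 m³ in container 3; 10 m³ remain.
Put 3 m³ in container 1; 12 m³ remain.
Put 11 m³ in container 1; 1 m³ remain.
Put 23 m³ in container 4; 17 m³ remain.
Put 10 m³ in container 2; 8 m³ remain.
Put 25 m³ in container 5; 15 m³ remain.
Put 9 m³ in container 3; 1 m³ remain.
Put 6 m³ in container 2; 2 m³ remain.
Put 25 m³ in container 6; 15 m³ remain.
Put 12 m³ in container 4; 5 m³ remain.
Put 21 m³ in container 7; 19 m³ remain.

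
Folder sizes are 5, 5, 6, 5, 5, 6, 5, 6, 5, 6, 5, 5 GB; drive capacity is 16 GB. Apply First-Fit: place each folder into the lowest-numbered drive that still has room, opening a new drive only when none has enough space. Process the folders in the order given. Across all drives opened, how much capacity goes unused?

Put 5 GB in drive 1; 11 GB remain.
Put 5 GB in drive 1; 6 GB remain.
Put 6 GB in drive 1; 0 GB remain.
Put 5 GB in drive 2; 11 GB remain.
Put 5 GB in drive 2; 6 GB remain.
Put 6 GB in drive 2; 0 GB remain.
Put 5 GB in drive 3; 11 GB remain.
Put 6 GB in drive 3; 5 GB remain.
Put 5 GB in drive 3; 0 GB remain.
Put 6 GB in drive 4; 10 GB remain.
Put 5 GB in drive 4; 5 GB remain.
Put 5 GB in drive 4; 0 GB remain.
4 drives × 16 GB = 64 GB; used 64 GB; unused 0 GB.

0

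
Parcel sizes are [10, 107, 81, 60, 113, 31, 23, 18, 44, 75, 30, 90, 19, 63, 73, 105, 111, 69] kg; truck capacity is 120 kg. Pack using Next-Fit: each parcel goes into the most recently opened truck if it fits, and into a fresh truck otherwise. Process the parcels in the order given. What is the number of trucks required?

10 kg → truck 1 (remaining 110 kg)
107 kg → truck 1 (remaining 3 kg)
81 kg → truck 2 (remaining 39 kg)
60 kg → truck 3 (remaining 60 kg)
113 kg → truck 4 (remaining 7 kg)
31 kg → truck 5 (remaining 89 kg)
23 kg → truck 5 (remaining 66 kg)
18 kg → truck 5 (remaining 48 kg)
44 kg → truck 5 (remaining 4 kg)
75 kg → truck 6 (remaining 45 kg)
30 kg → truck 6 (remaining 15 kg)
90 kg → truck 7 (remaining 30 kg)
19 kg → truck 7 (remaining 11 kg)
63 kg → truck 8 (remaining 57 kg)
73 kg → truck 9 (remaining 47 kg)
105 kg → truck 10 (remaining 15 kg)
111 kg → truck 11 (remaining 9 kg)
69 kg → truck 12 (remaining 51 kg)

12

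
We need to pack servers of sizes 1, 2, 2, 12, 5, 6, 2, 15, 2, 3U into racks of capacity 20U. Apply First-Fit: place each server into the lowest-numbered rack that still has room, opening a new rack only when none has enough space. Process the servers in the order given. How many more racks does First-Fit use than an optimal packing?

First-Fit: [1,2,2,12,2] [5,6,2,3] [15] → 3 racks.
Total size 50U; any packing needs at least ⌈50/20⌉ = 3 racks.
So 3 is already optimal.

0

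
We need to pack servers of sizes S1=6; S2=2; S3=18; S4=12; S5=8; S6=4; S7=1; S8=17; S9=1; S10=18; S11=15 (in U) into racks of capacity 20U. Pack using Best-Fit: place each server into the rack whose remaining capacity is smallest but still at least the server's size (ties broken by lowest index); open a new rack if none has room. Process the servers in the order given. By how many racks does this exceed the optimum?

0

Best-Fit: [6,2,12] [18,1,1] [8,4] [17] [18] [15] → 6 racks.
Total size 102U; any packing needs at least ⌈102/20⌉ = 6 racks.
So 6 is already optimal.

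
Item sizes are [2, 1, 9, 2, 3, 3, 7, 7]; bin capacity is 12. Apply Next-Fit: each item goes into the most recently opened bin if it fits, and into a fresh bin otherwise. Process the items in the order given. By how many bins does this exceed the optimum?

Next-Fit: [2,1,9] [2,3,3] [7] [7] → 4 bins.
Total size 34; any packing needs at least ⌈34/12⌉ = 3 bins.
An optimal packing achieves that bound: [9,3] [7,3,2] [7,2,1] → 3 bins.
Excess: 4 − 3 = 1.

1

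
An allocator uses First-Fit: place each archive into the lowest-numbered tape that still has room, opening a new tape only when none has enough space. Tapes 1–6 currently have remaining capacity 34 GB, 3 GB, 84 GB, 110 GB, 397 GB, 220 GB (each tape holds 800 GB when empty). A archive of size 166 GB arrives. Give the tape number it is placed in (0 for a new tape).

5

Tapes with room: tape 5 (397 GB), tape 6 (220 GB).
The first with room is tape 5.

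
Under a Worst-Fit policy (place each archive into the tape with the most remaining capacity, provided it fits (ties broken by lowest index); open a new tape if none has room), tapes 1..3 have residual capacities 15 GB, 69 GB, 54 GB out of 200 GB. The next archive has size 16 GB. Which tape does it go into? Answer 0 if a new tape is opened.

Tapes with room: tape 2 (69 GB), tape 3 (54 GB).
Most room is tape 2 with 69 GB free.

2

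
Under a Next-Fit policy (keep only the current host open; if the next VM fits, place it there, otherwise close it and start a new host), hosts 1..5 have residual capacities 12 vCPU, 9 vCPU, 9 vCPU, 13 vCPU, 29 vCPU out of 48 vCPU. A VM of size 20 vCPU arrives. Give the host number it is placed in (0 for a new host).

5

Next-Fit only looks at host 5, which has 29 vCPU free.
20 vCPU fits there.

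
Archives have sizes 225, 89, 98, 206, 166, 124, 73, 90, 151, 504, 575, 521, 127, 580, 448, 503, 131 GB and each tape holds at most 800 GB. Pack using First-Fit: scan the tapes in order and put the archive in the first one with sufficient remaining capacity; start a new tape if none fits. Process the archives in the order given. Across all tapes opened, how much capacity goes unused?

tape 1: place 225 GB, 575 GB left
tape 1: place 89 GB, 486 GB left
tape 1: place 98 GB, 388 GB left
tape 1: place 206 GB, 182 GB left
tape 1: place 166 GB, 16 GB left
tape 2: place 124 GB, 676 GB left
tape 2: place 73 GB, 603 GB left
tape 2: place 90 GB, 513 GB left
tape 2: place 151 GB, 362 GB left
tape 3: place 504 GB, 296 GB left
tape 4: place 575 GB, 225 GB left
tape 5: place 521 GB, 279 GB left
tape 2: place 127 GB, 235 GB left
tape 6: place 580 GB, 220 GB left
tape 7: place 448 GB, 352 GB left
tape 8: place 503 GB, 297 GB left
tape 2: place 131 GB, 104 GB left
8 tapes × 800 GB = 6400 GB; used 4611 GB; unused 1789 GB.

1789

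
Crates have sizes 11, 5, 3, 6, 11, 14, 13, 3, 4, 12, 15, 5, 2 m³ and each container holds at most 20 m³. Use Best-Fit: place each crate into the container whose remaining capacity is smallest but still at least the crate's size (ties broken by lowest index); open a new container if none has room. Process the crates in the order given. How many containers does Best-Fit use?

container 1: place 11 m³, 9 m³ left
container 1: place 5 m³, 4 m³ left
container 1: place 3 m³, 1 m³ left
container 2: place 6 m³, 14 m³ left
container 2: place 11 m³, 3 m³ left
container 3: place 14 m³, 6 m³ left
container 4: place 13 m³, 7 m³ left
container 2: place 3 m³, 0 m³ left
container 3: place 4 m³, 2 m³ left
container 5: place 12 m³, 8 m³ left
container 6: place 15 m³, 5 m³ left
container 6: place 5 m³, 0 m³ left
container 3: place 2 m³, 0 m³ left

6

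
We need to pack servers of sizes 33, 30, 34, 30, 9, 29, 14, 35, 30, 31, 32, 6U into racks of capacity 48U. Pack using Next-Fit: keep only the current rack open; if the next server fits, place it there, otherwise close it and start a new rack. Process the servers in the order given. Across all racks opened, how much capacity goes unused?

119

Put 33U in rack 1; 15U remain.
Put 30U in rack 2; 18U remain.
Put 34U in rack 3; 14U remain.
Put 30U in rack 4; 18U remain.
Put 9U in rack 4; 9U remain.
Put 29U in rack 5; 19U remain.
Put 14U in rack 5; 5U remain.
Put 35U in rack 6; 13U remain.
Put 30U in rack 7; 18U remain.
Put 31U in rack 8; 17U remain.
Put 32U in rack 9; 16U remain.
Put 6U in rack 9; 10U remain.
9 racks × 48U = 432U; used 313U; unused 119U.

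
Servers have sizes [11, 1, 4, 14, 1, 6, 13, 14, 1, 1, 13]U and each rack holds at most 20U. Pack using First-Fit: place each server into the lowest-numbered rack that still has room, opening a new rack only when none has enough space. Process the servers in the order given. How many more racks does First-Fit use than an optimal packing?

First-Fit: [11,1,4,1,1,1] [14,6] [13] [14] [13] → 5 racks.
5 servers exceed 10U (half the capacity), and no two of those can share a rack, so at least 5 racks are needed.
So 5 is already optimal.

0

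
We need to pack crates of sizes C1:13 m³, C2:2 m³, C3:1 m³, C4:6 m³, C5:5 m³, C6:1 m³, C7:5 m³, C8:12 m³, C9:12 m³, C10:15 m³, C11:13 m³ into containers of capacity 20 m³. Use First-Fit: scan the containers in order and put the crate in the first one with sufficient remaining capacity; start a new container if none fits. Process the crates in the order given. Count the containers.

container 1: place C1 (13 m³), 7 m³ left
container 1: place C2 (2 m³), 5 m³ left
container 1: place C3 (1 m³), 4 m³ left
container 2: place C4 (6 m³), 14 m³ left
container 2: place C5 (5 m³), 9 m³ left
container 1: place C6 (1 m³), 3 m³ left
container 2: place C7 (5 m³), 4 m³ left
container 3: place C8 (12 m³), 8 m³ left
container 4: place C9 (12 m³), 8 m³ left
container 5: place C10 (15 m³), 5 m³ left
container 6: place C11 (13 m³), 7 m³ left

6 containers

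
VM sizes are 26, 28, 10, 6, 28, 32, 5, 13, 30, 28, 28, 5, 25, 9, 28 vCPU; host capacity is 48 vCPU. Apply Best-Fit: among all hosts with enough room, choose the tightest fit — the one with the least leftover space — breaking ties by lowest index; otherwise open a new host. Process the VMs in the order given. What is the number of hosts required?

Put 26 vCPU in host 1; 22 vCPU remain.
Put 28 vCPU in host 2; 20 vCPU remain.
Put 10 vCPU in host 2; 10 vCPU remain.
Put 6 vCPU in host 2; 4 vCPU remain.
Put 28 vCPU in host 3; 20 vCPU remain.
Put 32 vCPU in host 4; 16 vCPU remain.
Put 5 vCPU in host 4; 11 vCPU remain.
Put 13 vCPU in host 3; 7 vCPU remain.
Put 30 vCPU in host 5; 18 vCPU remain.
Put 28 vCPU in host 6; 20 vCPU remain.
Put 28 vCPU in host 7; 20 vCPU remain.
Put 5 vCPU in host 3; 2 vCPU remain.
Put 25 vCPU in host 8; 23 vCPU remain.
Put 9 vCPU in host 4; 2 vCPU remain.
Put 28 vCPU in host 9; 20 vCPU remain.
Final hosts: [26] [28,10,6] [28,13,5] [32,5,9] [30] [28] [28] [25] [28].

9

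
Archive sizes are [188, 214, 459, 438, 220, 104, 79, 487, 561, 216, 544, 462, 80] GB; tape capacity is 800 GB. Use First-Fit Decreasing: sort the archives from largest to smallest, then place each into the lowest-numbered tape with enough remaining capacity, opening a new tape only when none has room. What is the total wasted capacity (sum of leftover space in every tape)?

748

Sorted descending: 561, 544, 487, 462, 459, 438, 220, 216, 214, 188, 104, 80, 79.
tape 1: place 561 GB, 239 GB left
tape 2: place 544 GB, 256 GB left
tape 3: place 487 GB, 313 GB left
tape 4: place 462 GB, 338 GB left
tape 5: place 459 GB, 341 GB left
tape 6: place 438 GB, 362 GB left
tape 1: place 220 GB, 19 GB left
tape 2: place 216 GB, 40 GB left
tape 3: place 214 GB, 99 GB left
tape 4: place 188 GB, 150 GB left
tape 4: place 104 GB, 46 GB left
tape 3: place 80 GB, 19 GB left
tape 5: place 79 GB, 262 GB left
6 tapes × 800 GB = 4800 GB; used 4052 GB; unused 748 GB.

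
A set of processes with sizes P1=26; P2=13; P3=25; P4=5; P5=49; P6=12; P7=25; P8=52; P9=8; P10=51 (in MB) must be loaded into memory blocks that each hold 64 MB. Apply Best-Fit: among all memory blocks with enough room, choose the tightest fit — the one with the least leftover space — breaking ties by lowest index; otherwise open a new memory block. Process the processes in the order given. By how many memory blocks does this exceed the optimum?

Best-Fit: [26,13,25] [5,49,8] [12,25] [52] [51] → 5 memory blocks.
Total size 266 MB; any packing needs at least ⌈266/64⌉ = 5 memory blocks.
So 5 is already optimal.

0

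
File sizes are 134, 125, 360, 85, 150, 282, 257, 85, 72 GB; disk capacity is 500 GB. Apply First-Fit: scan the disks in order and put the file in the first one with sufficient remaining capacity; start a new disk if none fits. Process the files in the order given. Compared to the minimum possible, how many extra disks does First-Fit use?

0

First-Fit: [134,125,85,150] [360,85] [282,72] [257] → 4 disks.
Total size 1550 GB; any packing needs at least ⌈1550/500⌉ = 4 disks.
So 4 is already optimal.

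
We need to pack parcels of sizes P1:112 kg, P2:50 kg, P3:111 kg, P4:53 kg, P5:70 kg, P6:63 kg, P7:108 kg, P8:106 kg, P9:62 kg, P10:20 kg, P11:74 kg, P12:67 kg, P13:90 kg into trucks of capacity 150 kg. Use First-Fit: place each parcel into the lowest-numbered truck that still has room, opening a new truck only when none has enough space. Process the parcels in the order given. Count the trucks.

truck 1: place P1 (112 kg), 38 kg left
truck 2: place P2 (50 kg), 100 kg left
truck 3: place P3 (111 kg), 39 kg left
truck 2: place P4 (53 kg), 47 kg left
truck 4: place P5 (70 kg), 80 kg left
truck 4: place P6 (63 kg), 17 kg left
truck 5: place P7 (108 kg), 42 kg left
truck 6: place P8 (106 kg), 44 kg left
truck 7: place P9 (62 kg), 88 kg left
truck 1: place P10 (20 kg), 18 kg left
truck 7: place P11 (74 kg), 14 kg left
truck 8: place P12 (67 kg), 83 kg left
truck 9: place P13 (90 kg), 60 kg left
Final trucks: [112,20] [50,53] [111] [70,63] [108] [106] [62,74] [67] [90].

9 trucks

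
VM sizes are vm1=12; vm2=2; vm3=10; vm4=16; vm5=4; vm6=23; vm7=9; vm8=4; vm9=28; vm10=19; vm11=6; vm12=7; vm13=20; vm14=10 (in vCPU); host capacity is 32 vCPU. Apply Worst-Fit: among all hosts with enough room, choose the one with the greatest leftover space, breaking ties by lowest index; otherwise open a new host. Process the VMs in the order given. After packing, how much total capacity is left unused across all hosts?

host 1: place vm1 (12 vCPU), 20 vCPU left
host 1: place vm2 (2 vCPU), 18 vCPU left
host 1: place vm3 (10 vCPU), 8 vCPU left
host 2: place vm4 (16 vCPU), 16 vCPU left
host 2: place vm5 (4 vCPU), 12 vCPU left
host 3: place vm6 (23 vCPU), 9 vCPU left
host 2: place vm7 (9 vCPU), 3 vCPU left
host 3: place vm8 (4 vCPU), 5 vCPU left
host 4: place vm9 (28 vCPU), 4 vCPU left
host 5: place vm10 (19 vCPU), 13 vCPU left
host 5: place vm11 (6 vCPU), 7 vCPU left
host 1: place vm12 (7 vCPU), 1 vCPU left
host 6: place vm13 (20 vCPU), 12 vCPU left
host 6: place vm14 (10 vCPU), 2 vCPU left
6 hosts × 32 vCPU = 192 vCPU; used 170 vCPU; unused 22 vCPU.

22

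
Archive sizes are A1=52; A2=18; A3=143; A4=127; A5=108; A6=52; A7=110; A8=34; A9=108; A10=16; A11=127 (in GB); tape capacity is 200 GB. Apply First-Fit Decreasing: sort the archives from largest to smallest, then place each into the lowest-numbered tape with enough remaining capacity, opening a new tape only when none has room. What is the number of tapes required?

Sorted descending: 143, 127, 127, 110, 108, 108, 52, 52, 34, 18, 16.
Put 143 GB in tape 1; 57 GB remain.
Put 127 GB in tape 2; 73 GB remain.
Put 127 GB in tape 3; 73 GB remain.
Put 110 GB in tape 4; 90 GB remain.
Put 108 GB in tape 5; 92 GB remain.
Put 108 GB in tape 6; 92 GB remain.
Put 52 GB in tape 1; 5 GB remain.
Put 52 GB in tape 2; 21 GB remain.
Put 34 GB in tape 3; 39 GB remain.
Put 18 GB in tape 2; 3 GB remain.
Put 16 GB in tape 3; 23 GB remain.

6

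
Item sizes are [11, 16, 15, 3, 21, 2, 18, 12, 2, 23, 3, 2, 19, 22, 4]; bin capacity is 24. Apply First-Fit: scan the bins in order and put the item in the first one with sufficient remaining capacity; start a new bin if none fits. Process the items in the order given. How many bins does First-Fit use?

9 bins

11 → bin 1 (remaining 13)
16 → bin 2 (remaining 8)
15 → bin 3 (remaining 9)
3 → bin 1 (remaining 10)
21 → bin 4 (remaining 3)
2 → bin 1 (remaining 8)
18 → bin 5 (remaining 6)
12 → bin 6 (remaining 12)
2 → bin 1 (remaining 6)
23 → bin 7 (remaining 1)
3 → bin 1 (remaining 3)
2 → bin 1 (remaining 1)
19 → bin 8 (remaining 5)
22 → bin 9 (remaining 2)
4 → bin 2 (remaining 4)
Final bins: [11,3,2,2,3,2] [16,4] [15] [21] [18] [12] [23] [19] [22].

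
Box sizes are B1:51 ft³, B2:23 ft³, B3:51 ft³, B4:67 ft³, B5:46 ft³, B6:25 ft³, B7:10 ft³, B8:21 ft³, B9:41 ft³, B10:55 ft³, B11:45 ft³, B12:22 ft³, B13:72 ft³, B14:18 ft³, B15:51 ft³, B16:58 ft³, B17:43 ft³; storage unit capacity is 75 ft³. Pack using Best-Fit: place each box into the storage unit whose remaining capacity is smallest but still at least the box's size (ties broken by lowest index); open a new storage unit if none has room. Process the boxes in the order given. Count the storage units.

B1 (51 ft³) → storage unit 1 (remaining 24 ft³)
B2 (23 ft³) → storage unit 1 (remaining 1 ft³)
B3 (51 ft³) → storage unit 2 (remaining 24 ft³)
B4 (67 ft³) → storage unit 3 (remaining 8 ft³)
B5 (46 ft³) → storage unit 4 (remaining 29 ft³)
B6 (25 ft³) → storage unit 4 (remaining 4 ft³)
B7 (10 ft³) → storage unit 2 (remaining 14 ft³)
B8 (21 ft³) → storage unit 5 (remaining 54 ft³)
B9 (41 ft³) → storage unit 5 (remaining 13 ft³)
B10 (55 ft³) → storage unit 6 (remaining 20 ft³)
B11 (45 ft³) → storage unit 7 (remaining 30 ft³)
B12 (22 ft³) → storage unit 7 (remaining 8 ft³)
B13 (72 ft³) → storage unit 8 (remaining 3 ft³)
B14 (18 ft³) → storage unit 6 (remaining 2 ft³)
B15 (51 ft³) → storage unit 9 (remaining 24 ft³)
B16 (58 ft³) → storage unit 10 (remaining 17 ft³)
B17 (43 ft³) → storage unit 11 (remaining 32 ft³)

11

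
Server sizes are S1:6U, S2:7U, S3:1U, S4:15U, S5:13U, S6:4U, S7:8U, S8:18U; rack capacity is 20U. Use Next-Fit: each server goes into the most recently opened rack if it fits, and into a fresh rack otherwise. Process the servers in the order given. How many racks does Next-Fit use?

5

rack 1: place S1 (6U), 14U left
rack 1: place S2 (7U), 7U left
rack 1: place S3 (1U), 6U left
rack 2: place S4 (15U), 5U left
rack 3: place S5 (13U), 7U left
rack 3: place S6 (4U), 3U left
rack 4: place S7 (8U), 12U left
rack 5: place S8 (18U), 2U left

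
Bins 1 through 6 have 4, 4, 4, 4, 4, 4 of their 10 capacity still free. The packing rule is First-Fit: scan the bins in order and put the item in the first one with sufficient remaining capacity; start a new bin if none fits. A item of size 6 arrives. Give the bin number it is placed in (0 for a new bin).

0

No bin has ≥ 6 free, so a new bin is opened.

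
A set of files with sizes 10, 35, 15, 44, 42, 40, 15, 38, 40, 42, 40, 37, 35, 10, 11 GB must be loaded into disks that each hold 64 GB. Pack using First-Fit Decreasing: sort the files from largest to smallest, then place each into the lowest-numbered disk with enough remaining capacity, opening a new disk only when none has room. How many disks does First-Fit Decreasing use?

Sorted descending: 44, 42, 42, 40, 40, 40, 38, 37, 35, 35, 15, 15, 11, 10, 10.
disk 1: place 44 GB, 20 GB left
disk 2: place 42 GB, 22 GB left
disk 3: place 42 GB, 22 GB left
disk 4: place 40 GB, 24 GB left
disk 5: place 40 GB, 24 GB left
disk 6: place 40 GB, 24 GB left
disk 7: place 38 GB, 26 GB left
disk 8: place 37 GB, 27 GB left
disk 9: place 35 GB, 29 GB left
disk 10: place 35 GB, 29 GB left
disk 1: place 15 GB, 5 GB left
disk 2: place 15 GB, 7 GB left
disk 3: place 11 GB, 11 GB left
disk 3: place 10 GB, 1 GB left
disk 4: place 10 GB, 14 GB left
Final disks: [44,15] [42,15] [42,11,10] [40,10] [40] [40] [38] [37] [35] [35].

10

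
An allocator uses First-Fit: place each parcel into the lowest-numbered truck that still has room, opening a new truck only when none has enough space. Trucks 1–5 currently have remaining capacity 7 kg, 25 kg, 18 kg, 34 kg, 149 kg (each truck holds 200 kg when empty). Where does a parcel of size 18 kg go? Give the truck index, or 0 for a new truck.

Trucks with room: truck 2 (25 kg), truck 3 (18 kg), truck 4 (34 kg), truck 5 (149 kg).
The first with room is truck 2.

2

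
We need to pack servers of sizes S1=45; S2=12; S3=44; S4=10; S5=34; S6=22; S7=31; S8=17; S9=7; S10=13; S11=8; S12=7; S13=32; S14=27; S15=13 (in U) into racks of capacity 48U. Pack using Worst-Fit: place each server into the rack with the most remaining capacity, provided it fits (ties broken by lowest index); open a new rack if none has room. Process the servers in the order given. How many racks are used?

S1 (45U) → rack 1 (remaining 3U)
S2 (12U) → rack 2 (remaining 36U)
S3 (44U) → rack 3 (remaining 4U)
S4 (10U) → rack 2 (remaining 26U)
S5 (34U) → rack 4 (remaining 14U)
S6 (22U) → rack 2 (remaining 4U)
S7 (31U) → rack 5 (remaining 17U)
S8 (17U) → rack 5 (remaining 0U)
S9 (7U) → rack 4 (remaining 7U)
S10 (13U) → rack 6 (remaining 35U)
S11 (8U) → rack 6 (remaining 27U)
S12 (7U) → rack 6 (remaining 20U)
S13 (32U) → rack 7 (remaining 16U)
S14 (27U) → rack 8 (remaining 21U)
S15 (13U) → rack 8 (remaining 8U)

8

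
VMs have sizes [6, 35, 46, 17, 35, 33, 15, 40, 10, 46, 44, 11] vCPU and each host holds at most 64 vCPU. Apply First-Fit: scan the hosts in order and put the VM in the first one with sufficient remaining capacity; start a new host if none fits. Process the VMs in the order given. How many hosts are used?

host 1: place 6 vCPU, 58 vCPU left
host 1: place 35 vCPU, 23 vCPU left
host 2: place 46 vCPU, 18 vCPU left
host 1: place 17 vCPU, 6 vCPU left
host 3: place 35 vCPU, 29 vCPU left
host 4: place 33 vCPU, 31 vCPU left
host 2: place 15 vCPU, 3 vCPU left
host 5: place 40 vCPU, 24 vCPU left
host 3: place 10 vCPU, 19 vCPU left
host 6: place 46 vCPU, 18 vCPU left
host 7: place 44 vCPU, 20 vCPU left
host 3: place 11 vCPU, 8 vCPU left
Final hosts: [6,35,17] [46,15] [35,10,11] [33] [40] [46] [44].

7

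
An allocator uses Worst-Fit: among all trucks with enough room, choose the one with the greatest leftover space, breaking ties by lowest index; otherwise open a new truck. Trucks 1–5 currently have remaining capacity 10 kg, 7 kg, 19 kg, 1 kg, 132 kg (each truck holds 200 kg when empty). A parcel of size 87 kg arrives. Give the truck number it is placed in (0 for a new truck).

5

Trucks with room: truck 5 (132 kg).
Most room is truck 5 with 132 kg free.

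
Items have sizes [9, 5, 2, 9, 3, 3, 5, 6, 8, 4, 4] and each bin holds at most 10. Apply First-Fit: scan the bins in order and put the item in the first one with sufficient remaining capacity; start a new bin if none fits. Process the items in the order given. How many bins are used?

9 → bin 1 (remaining 1)
5 → bin 2 (remaining 5)
2 → bin 2 (remaining 3)
9 → bin 3 (remaining 1)
3 → bin 2 (remaining 0)
3 → bin 4 (remaining 7)
5 → bin 4 (remaining 2)
6 → bin 5 (remaining 4)
8 → bin 6 (remaining 2)
4 → bin 5 (remaining 0)
4 → bin 7 (remaining 6)
Final bins: [9] [5,2,3] [9] [3,5] [6,4] [8] [4].

7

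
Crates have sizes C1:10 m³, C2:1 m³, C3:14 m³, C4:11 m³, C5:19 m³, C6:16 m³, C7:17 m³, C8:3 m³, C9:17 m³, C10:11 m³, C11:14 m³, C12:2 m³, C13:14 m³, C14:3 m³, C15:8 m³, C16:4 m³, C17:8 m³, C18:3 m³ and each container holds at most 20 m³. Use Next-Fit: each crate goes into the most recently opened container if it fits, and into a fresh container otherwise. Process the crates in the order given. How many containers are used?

12 containers

Put C1 (10 m³) in container 1; 10 m³ remain.
Put C2 (1 m³) in container 1; 9 m³ remain.
Put C3 (14 m³) in container 2; 6 m³ remain.
Put C4 (11 m³) in container 3; 9 m³ remain.
Put C5 (19 m³) in container 4; 1 m³ remain.
Put C6 (16 m³) in container 5; 4 m³ remain.
Put C7 (17 m³) in container 6; 3 m³ remain.
Put C8 (3 m³) in container 6; 0 m³ remain.
Put C9 (17 m³) in container 7; 3 m³ remain.
Put C10 (11 m³) in container 8; 9 m³ remain.
Put C11 (14 m³) in container 9; 6 m³ remain.
Put C12 (2 m³) in container 9; 4 m³ remain.
Put C13 (14 m³) in container 10; 6 m³ remain.
Put C14 (3 m³) in container 10; 3 m³ remain.
Put C15 (8 m³) in container 11; 12 m³ remain.
Put C16 (4 m³) in container 11; 8 m³ remain.
Put C17 (8 m³) in container 11; 0 m³ remain.
Put C18 (3 m³) in container 12; 17 m³ remain.
Final containers: [10,1] [14] [11] [19] [16] [17,3] [17] [11] [14,2] [14,3] [8,4,8] [3].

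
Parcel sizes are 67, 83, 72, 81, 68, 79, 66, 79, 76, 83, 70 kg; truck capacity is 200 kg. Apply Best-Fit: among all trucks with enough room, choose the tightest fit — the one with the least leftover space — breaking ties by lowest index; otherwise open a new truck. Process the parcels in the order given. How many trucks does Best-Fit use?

Put 67 kg in truck 1; 133 kg remain.
Put 83 kg in truck 1; 50 kg remain.
Put 72 kg in truck 2; 128 kg remain.
Put 81 kg in truck 2; 47 kg remain.
Put 68 kg in truck 3; 132 kg remain.
Put 79 kg in truck 3; 53 kg remain.
Put 66 kg in truck 4; 134 kg remain.
Put 79 kg in truck 4; 55 kg remain.
Put 76 kg in truck 5; 124 kg remain.
Put 83 kg in truck 5; 41 kg remain.
Put 70 kg in truck 6; 130 kg remain.

6 trucks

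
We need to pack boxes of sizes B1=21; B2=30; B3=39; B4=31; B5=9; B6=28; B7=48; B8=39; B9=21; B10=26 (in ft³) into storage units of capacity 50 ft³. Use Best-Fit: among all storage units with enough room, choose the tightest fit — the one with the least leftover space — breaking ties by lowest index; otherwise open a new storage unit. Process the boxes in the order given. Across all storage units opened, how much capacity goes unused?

B1 (21 ft³) → storage unit 1 (remaining 29 ft³)
B2 (30 ft³) → storage unit 2 (remaining 20 ft³)
B3 (39 ft³) → storage unit 3 (remaining 11 ft³)
B4 (31 ft³) → storage unit 4 (remaining 19 ft³)
B5 (9 ft³) → storage unit 3 (remaining 2 ft³)
B6 (28 ft³) → storage unit 1 (remaining 1 ft³)
B7 (48 ft³) → storage unit 5 (remaining 2 ft³)
B8 (39 ft³) → storage unit 6 (remaining 11 ft³)
B9 (21 ft³) → storage unit 7 (remaining 29 ft³)
B10 (26 ft³) → storage unit 7 (remaining 3 ft³)
7 storage units × 50 ft³ = 350 ft³; used 292 ft³; unused 58 ft³.

58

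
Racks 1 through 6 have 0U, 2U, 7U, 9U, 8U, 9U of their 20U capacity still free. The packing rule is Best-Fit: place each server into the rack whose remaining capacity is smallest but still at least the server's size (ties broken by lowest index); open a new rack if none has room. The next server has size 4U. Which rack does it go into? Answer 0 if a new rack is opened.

Racks with room: rack 3 (7U), rack 4 (9U), rack 5 (8U), rack 6 (9U).
Tightest fit is rack 3 with 7U free.

3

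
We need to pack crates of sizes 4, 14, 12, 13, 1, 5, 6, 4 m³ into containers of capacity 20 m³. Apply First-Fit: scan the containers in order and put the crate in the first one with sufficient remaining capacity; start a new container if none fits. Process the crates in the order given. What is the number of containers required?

4 m³ → container 1 (remaining 16 m³)
14 m³ → container 1 (remaining 2 m³)
12 m³ → container 2 (remaining 8 m³)
13 m³ → container 3 (remaining 7 m³)
1 m³ → container 1 (remaining 1 m³)
5 m³ → container 2 (remaining 3 m³)
6 m³ → container 3 (remaining 1 m³)
4 m³ → container 4 (remaining 16 m³)
Final containers: [4,14,1] [12,5] [13,6] [4].

4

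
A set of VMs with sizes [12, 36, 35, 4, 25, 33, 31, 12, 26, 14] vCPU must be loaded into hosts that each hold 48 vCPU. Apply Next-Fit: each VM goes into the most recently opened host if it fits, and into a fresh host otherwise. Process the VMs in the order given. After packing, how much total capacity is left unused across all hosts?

host 1: place 12 vCPU, 36 vCPU left
host 1: place 36 vCPU, 0 vCPU left
host 2: place 35 vCPU, 13 vCPU left
host 2: place 4 vCPU, 9 vCPU left
host 3: place 25 vCPU, 23 vCPU left
host 4: place 33 vCPU, 15 vCPU left
host 5: place 31 vCPU, 17 vCPU left
host 5: place 12 vCPU, 5 vCPU left
host 6: place 26 vCPU, 22 vCPU left
host 6: place 14 vCPU, 8 vCPU left
6 hosts × 48 vCPU = 288 vCPU; used 228 vCPU; unused 60 vCPU.

60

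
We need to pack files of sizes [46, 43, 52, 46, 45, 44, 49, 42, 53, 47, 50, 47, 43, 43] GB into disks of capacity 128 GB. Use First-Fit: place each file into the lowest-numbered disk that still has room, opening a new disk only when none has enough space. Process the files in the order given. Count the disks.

7

46 GB → disk 1 (remaining 82 GB)
43 GB → disk 1 (remaining 39 GB)
52 GB → disk 2 (remaining 76 GB)
46 GB → disk 2 (remaining 30 GB)
45 GB → disk 3 (remaining 83 GB)
44 GB → disk 3 (remaining 39 GB)
49 GB → disk 4 (remaining 79 GB)
42 GB → disk 4 (remaining 37 GB)
53 GB → disk 5 (remaining 75 GB)
47 GB → disk 5 (remaining 28 GB)
50 GB → disk 6 (remaining 78 GB)
47 GB → disk 6 (remaining 31 GB)
43 GB → disk 7 (remaining 85 GB)
43 GB → disk 7 (remaining 42 GB)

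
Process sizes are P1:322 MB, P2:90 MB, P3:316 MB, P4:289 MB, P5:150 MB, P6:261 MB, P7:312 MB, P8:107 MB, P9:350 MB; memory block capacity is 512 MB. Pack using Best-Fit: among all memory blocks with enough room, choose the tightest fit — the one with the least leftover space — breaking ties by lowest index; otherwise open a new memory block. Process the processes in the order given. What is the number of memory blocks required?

memory block 1: place P1 (322 MB), 190 MB left
memory block 1: place P2 (90 MB), 100 MB left
memory block 2: place P3 (316 MB), 196 MB left
memory block 3: place P4 (289 MB), 223 MB left
memory block 2: place P5 (150 MB), 46 MB left
memory block 4: place P6 (261 MB), 251 MB left
memory block 5: place P7 (312 MB), 200 MB left
memory block 5: place P8 (107 MB), 93 MB left
memory block 6: place P9 (350 MB), 162 MB left
Final memory blocks: [322,90] [316,150] [289] [261] [312,107] [350].

6 memory blocks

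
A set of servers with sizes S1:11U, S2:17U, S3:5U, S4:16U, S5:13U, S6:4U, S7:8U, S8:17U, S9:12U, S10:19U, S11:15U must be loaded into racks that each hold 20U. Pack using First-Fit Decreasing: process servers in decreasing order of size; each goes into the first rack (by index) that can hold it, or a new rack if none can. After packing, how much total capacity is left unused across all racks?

23

Sorted descending: 19, 17, 17, 16, 15, 13, 12, 11, 8, 5, 4.
Put 19U in rack 1; 1U remain.
Put 17U in rack 2; 3U remain.
Put 17U in rack 3; 3U remain.
Put 16U in rack 4; 4U remain.
Put 15U in rack 5; 5U remain.
Put 13U in rack 6; 7U remain.
Put 12U in rack 7; 8U remain.
Put 11U in rack 8; 9U remain.
Put 8U in rack 7; 0U remain.
Put 5U in rack 5; 0U remain.
Put 4U in rack 4; 0U remain.
8 racks × 20U = 160U; used 137U; unused 23U.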